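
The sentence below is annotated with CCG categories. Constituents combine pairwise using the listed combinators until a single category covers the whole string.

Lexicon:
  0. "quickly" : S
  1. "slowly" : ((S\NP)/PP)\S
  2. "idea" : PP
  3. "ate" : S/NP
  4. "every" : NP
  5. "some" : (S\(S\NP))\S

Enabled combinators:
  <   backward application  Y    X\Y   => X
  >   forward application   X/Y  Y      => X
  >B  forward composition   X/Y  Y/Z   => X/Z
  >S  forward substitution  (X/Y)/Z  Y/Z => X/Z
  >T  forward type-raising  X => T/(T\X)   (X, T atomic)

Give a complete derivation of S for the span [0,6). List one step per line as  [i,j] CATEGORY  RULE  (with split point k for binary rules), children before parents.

[0,1] S  lex  "quickly"
[1,2] ((S\NP)/PP)\S  lex  "slowly"
[0,2] (S\NP)/PP  <  k=1
[2,3] PP  lex  "idea"
[0,3] S\NP  >  k=2
[3,4] S/NP  lex  "ate"
[4,5] NP  lex  "every"
[3,5] S  >  k=4
[5,6] (S\(S\NP))\S  lex  "some"
[3,6] S\(S\NP)  <  k=5
[0,6] S  <  k=3

[0,6] S   <
  [0,3] S\NP   >
    [0,2] (S\NP)/PP   <
      [0,1] "quickly" : S
      [1,2] "slowly" : ((S\NP)/PP)\S
    [2,3] "idea" : PP
  [3,6] S\(S\NP)   <
    [3,5] S   >
      [3,4] "ate" : S/NP
      [4,5] "every" : NP
    [5,6] "some" : (S\(S\NP))\S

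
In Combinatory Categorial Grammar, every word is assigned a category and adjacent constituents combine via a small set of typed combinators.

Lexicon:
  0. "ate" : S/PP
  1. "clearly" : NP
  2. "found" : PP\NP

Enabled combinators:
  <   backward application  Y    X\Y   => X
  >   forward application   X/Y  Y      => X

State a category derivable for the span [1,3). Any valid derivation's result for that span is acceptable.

PP

[0,3] S   >
  [0,1] "ate" : S/PP
  [1,3] PP   <
    [1,2] "clearly" : NP
    [2,3] "found" : PP\NP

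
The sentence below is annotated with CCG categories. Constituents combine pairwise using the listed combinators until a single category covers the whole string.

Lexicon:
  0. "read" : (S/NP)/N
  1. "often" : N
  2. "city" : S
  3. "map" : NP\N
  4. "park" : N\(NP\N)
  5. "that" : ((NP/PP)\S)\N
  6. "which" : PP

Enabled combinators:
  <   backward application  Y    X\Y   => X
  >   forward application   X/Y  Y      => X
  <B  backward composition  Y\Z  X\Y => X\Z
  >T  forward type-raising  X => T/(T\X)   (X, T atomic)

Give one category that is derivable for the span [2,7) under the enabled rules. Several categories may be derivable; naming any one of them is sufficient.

[0,7] S   >
  [0,2] S/NP   >
    [0,1] "read" : (S/NP)/N
    [1,2] "often" : N
  [2,7] NP   >
    [2,6] NP/PP   <
      [2,3] "city" : S
      [3,6] (NP/PP)\S   <
        [3,5] N   <
          [3,4] "map" : NP\N
          [4,5] "park" : N\(NP\N)
        [5,6] "that" : ((NP/PP)\S)\N
    [6,7] "which" : PP

NP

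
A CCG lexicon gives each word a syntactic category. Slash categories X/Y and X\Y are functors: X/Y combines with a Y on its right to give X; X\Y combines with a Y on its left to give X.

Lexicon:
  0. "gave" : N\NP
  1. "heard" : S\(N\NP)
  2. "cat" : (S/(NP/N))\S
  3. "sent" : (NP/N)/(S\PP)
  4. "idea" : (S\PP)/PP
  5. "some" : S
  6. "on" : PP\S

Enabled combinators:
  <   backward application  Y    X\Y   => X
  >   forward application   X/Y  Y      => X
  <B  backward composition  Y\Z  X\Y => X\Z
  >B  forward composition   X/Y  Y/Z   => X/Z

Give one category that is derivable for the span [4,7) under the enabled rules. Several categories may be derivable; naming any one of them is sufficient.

S\PP

[0,7] S   >
  [0,3] S/(NP/N)   <
    [0,2] S   <
      [0,1] "gave" : N\NP
      [1,2] "heard" : S\(N\NP)
    [2,3] "cat" : (S/(NP/N))\S
  [3,7] NP/N   >
    [3,4] "sent" : (NP/N)/(S\PP)
    [4,7] S\PP   >
      [4,5] "idea" : (S\PP)/PP
      [5,7] PP   <
        [5,6] "some" : S
        [6,7] "on" : PP\S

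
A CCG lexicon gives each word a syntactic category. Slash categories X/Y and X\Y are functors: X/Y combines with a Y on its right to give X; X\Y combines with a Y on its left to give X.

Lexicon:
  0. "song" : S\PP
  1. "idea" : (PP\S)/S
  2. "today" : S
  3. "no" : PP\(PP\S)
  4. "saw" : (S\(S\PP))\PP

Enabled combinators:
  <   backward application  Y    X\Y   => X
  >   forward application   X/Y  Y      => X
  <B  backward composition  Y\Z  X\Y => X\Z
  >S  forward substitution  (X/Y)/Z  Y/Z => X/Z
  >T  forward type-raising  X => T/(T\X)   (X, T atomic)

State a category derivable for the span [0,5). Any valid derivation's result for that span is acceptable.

[0,5] S   <
  [0,1] "song" : S\PP
  [1,5] S\(S\PP)   <
    [1,4] PP   <
      [1,3] PP\S   >
        [1,2] "idea" : (PP\S)/S
        [2,3] "today" : S
      [3,4] "no" : PP\(PP\S)
    [4,5] "saw" : (S\(S\PP))\PP

S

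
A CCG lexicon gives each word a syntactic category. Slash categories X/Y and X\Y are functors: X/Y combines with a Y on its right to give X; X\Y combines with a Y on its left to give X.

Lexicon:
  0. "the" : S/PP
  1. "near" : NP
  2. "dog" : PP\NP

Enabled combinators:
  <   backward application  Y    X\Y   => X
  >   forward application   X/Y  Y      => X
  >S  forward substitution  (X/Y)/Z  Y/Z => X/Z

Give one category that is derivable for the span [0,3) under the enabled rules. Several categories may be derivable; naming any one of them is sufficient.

S

[0,3] S   >
  [0,1] "the" : S/PP
  [1,3] PP   <
    [1,2] "near" : NP
    [2,3] "dog" : PP\NP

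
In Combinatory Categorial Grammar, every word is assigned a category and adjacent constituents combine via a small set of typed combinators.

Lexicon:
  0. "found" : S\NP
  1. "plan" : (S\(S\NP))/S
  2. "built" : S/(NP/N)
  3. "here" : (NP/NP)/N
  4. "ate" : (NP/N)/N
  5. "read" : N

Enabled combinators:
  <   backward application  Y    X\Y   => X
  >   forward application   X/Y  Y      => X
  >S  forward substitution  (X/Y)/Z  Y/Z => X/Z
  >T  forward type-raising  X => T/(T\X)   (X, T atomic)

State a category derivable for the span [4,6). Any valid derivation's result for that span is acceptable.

NP/N

[0,6] S   <
  [0,1] "found" : S\NP
  [1,6] S\(S\NP)   >
    [1,2] "plan" : (S\(S\NP))/S
    [2,6] S   >
      [2,3] "built" : S/(NP/N)
      [3,6] NP/N   >S
        [3,4] "here" : (NP/NP)/N
        [4,6] NP/N   >
          [4,5] "ate" : (NP/N)/N
          [5,6] "read" : N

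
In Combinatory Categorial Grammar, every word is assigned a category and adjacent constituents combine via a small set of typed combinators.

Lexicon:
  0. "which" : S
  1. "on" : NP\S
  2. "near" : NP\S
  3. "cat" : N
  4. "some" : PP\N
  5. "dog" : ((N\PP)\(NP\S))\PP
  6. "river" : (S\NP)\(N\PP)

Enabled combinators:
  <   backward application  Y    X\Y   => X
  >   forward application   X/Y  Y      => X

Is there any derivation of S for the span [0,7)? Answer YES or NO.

[0,7] S   <
  [0,2] NP   <
    [0,1] "which" : S
    [1,2] "on" : NP\S
  [2,7] S\NP   <
    [2,6] N\PP   <
      [2,3] "near" : NP\S
      [3,6] (N\PP)\(NP\S)   <
        [3,5] PP   <
          [3,4] "cat" : N
          [4,5] "some" : PP\N
        [5,6] "dog" : ((N\PP)\(NP\S))\PP
    [6,7] "river" : (S\NP)\(N\PP)

YES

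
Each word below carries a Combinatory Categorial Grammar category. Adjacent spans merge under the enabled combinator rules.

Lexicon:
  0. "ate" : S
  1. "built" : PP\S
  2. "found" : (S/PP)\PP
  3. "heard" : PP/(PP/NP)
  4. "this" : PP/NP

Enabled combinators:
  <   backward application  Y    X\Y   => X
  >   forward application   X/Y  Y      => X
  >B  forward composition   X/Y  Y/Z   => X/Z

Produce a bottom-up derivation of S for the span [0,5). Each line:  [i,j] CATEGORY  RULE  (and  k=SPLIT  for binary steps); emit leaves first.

[0,5] S   >
  [0,3] S/PP   <
    [0,2] PP   <
      [0,1] "ate" : S
      [1,2] "built" : PP\S
    [2,3] "found" : (S/PP)\PP
  [3,5] PP   >
    [3,4] "heard" : PP/(PP/NP)
    [4,5] "this" : PP/NP

[0,1] S  lex  "ate"
[1,2] PP\S  lex  "built"
[0,2] PP  <  k=1
[2,3] (S/PP)\PP  lex  "found"
[0,3] S/PP  <  k=2
[3,4] PP/(PP/NP)  lex  "heard"
[4,5] PP/NP  lex  "this"
[3,5] PP  >  k=4
[0,5] S  >  k=3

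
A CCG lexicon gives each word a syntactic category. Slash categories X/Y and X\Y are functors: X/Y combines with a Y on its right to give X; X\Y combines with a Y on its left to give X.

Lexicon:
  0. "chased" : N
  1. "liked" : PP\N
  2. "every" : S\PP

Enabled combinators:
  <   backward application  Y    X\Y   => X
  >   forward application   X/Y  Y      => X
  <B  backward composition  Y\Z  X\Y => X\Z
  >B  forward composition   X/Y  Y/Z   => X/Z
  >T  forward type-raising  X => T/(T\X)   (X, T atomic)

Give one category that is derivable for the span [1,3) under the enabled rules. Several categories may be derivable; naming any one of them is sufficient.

S\N

[0,3] S   >
  [0,1] S/(S\N)   >T
    [0,1] "chased" : N
  [1,3] S\N   <B
    [1,2] "liked" : PP\N
    [2,3] "every" : S\PP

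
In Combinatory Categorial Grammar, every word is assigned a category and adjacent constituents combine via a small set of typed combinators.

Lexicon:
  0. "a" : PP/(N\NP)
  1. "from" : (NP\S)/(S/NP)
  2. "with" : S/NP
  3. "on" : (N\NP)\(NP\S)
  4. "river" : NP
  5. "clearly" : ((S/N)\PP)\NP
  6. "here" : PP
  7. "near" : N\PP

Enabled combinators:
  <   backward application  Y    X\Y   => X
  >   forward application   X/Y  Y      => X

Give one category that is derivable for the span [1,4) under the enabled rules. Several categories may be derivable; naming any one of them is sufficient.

[0,8] S   >
  [0,6] S/N   <
    [0,4] PP   >
      [0,1] "a" : PP/(N\NP)
      [1,4] N\NP   <
        [1,3] NP\S   >
          [1,2] "from" : (NP\S)/(S/NP)
          [2,3] "with" : S/NP
        [3,4] "on" : (N\NP)\(NP\S)
    [4,6] (S/N)\PP   <
      [4,5] "river" : NP
      [5,6] "clearly" : ((S/N)\PP)\NP
  [6,8] N   <
    [6,7] "here" : PP
    [7,8] "near" : N\PP

N\NP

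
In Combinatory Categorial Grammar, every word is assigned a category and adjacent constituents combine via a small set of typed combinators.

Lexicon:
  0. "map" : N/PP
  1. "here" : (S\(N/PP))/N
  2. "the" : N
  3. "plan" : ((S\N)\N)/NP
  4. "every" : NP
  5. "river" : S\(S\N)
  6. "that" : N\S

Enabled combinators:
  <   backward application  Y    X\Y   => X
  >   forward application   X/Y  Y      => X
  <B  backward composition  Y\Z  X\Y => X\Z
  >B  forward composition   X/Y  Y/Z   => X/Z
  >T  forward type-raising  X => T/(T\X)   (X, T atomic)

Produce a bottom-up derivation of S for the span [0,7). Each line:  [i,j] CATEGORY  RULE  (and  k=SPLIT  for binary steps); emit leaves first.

[0,7] S   <
  [0,1] "map" : N/PP
  [1,7] S\(N/PP)   >
    [1,2] "here" : (S\(N/PP))/N
    [2,7] N   <
      [2,6] S   <
        [2,5] S\N   <
          [2,3] "the" : N
          [3,5] (S\N)\N   >
            [3,4] "plan" : ((S\N)\N)/NP
            [4,5] "every" : NP
        [5,6] "river" : S\(S\N)
      [6,7] "that" : N\S

[0,1] N/PP  lex  "map"
[1,2] (S\(N/PP))/N  lex  "here"
[2,3] N  lex  "the"
[3,4] ((S\N)\N)/NP  lex  "plan"
[4,5] NP  lex  "every"
[3,5] (S\N)\N  >  k=4
[2,5] S\N  <  k=3
[5,6] S\(S\N)  lex  "river"
[2,6] S  <  k=5
[6,7] N\S  lex  "that"
[2,7] N  <  k=6
[1,7] S\(N/PP)  >  k=2
[0,7] S  <  k=1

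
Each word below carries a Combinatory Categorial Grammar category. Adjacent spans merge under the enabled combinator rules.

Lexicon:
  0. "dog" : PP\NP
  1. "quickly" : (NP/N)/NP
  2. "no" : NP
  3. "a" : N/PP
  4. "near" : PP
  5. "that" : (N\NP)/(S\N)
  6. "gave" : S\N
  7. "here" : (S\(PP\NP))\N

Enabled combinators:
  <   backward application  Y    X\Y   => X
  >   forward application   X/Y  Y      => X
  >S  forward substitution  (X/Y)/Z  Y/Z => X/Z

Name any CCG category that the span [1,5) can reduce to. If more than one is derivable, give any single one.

[0,8] S   <
  [0,1] "dog" : PP\NP
  [1,8] S\(PP\NP)   <
    [1,7] N   <
      [1,5] NP   >
        [1,3] NP/N   >
          [1,2] "quickly" : (NP/N)/NP
          [2,3] "no" : NP
        [3,5] N   >
          [3,4] "a" : N/PP
          [4,5] "near" : PP
      [5,7] N\NP   >
        [5,6] "that" : (N\NP)/(S\N)
        [6,7] "gave" : S\N
    [7,8] "here" : (S\(PP\NP))\N

NP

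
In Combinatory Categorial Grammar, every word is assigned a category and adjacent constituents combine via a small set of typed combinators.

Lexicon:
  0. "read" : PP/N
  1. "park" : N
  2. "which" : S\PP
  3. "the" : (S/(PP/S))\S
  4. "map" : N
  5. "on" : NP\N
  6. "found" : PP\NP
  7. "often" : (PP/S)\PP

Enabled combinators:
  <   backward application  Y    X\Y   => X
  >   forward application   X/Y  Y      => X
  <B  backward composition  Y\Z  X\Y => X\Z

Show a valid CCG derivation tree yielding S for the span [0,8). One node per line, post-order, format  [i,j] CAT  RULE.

[0,1] PP/N  lex  "read"
[1,2] N  lex  "park"
[0,2] PP  >  k=1
[2,3] S\PP  lex  "which"
[0,3] S  <  k=2
[3,4] (S/(PP/S))\S  lex  "the"
[0,4] S/(PP/S)  <  k=3
[4,5] N  lex  "map"
[5,6] NP\N  lex  "on"
[6,7] PP\NP  lex  "found"
[5,7] PP\N  <B  k=6
[4,7] PP  <  k=5
[7,8] (PP/S)\PP  lex  "often"
[4,8] PP/S  <  k=7
[0,8] S  >  k=4

[0,8] S   >
  [0,4] S/(PP/S)   <
    [0,3] S   <
      [0,2] PP   >
        [0,1] "read" : PP/N
        [1,2] "park" : N
      [2,3] "which" : S\PP
    [3,4] "the" : (S/(PP/S))\S
  [4,8] PP/S   <
    [4,7] PP   <
      [4,5] "map" : N
      [5,7] PP\N   <B
        [5,6] "on" : NP\N
        [6,7] "found" : PP\NP
    [7,8] "often" : (PP/S)\PP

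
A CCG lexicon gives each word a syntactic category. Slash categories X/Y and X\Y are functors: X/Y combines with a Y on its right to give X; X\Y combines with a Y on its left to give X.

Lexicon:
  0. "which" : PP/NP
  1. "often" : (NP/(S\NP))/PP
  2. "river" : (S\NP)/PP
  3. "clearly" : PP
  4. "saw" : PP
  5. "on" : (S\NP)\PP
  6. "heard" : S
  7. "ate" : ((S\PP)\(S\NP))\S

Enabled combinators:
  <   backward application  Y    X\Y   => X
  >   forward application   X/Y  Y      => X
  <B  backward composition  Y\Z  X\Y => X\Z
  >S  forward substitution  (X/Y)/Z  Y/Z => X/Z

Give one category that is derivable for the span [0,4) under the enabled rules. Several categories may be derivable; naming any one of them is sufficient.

[0,8] S   <
  [0,4] PP   >
    [0,1] "which" : PP/NP
    [1,4] NP   >
      [1,3] NP/PP   >S
        [1,2] "often" : (NP/(S\NP))/PP
        [2,3] "river" : (S\NP)/PP
      [3,4] "clearly" : PP
  [4,8] S\PP   <
    [4,6] S\NP   <
      [4,5] "saw" : PP
      [5,6] "on" : (S\NP)\PP
    [6,8] (S\PP)\(S\NP)   <
      [6,7] "heard" : S
      [7,8] "ate" : ((S\PP)\(S\NP))\S

PP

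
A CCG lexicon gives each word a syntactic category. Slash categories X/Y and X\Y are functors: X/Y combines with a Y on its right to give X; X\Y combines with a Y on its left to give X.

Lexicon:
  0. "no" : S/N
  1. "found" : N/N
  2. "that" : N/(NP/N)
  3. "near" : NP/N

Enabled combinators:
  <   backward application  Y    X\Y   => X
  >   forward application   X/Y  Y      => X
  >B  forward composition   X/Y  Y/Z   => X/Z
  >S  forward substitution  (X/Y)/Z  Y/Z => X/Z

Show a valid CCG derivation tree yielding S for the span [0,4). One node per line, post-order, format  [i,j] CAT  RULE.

[0,1] S/N  lex  "no"
[1,2] N/N  lex  "found"
[0,2] S/N  >B  k=1
[2,3] N/(NP/N)  lex  "that"
[3,4] NP/N  lex  "near"
[2,4] N  >  k=3
[0,4] S  >  k=2

[0,4] S   >
  [0,2] S/N   >B
    [0,1] "no" : S/N
    [1,2] "found" : N/N
  [2,4] N   >
    [2,3] "that" : N/(NP/N)
    [3,4] "near" : NP/N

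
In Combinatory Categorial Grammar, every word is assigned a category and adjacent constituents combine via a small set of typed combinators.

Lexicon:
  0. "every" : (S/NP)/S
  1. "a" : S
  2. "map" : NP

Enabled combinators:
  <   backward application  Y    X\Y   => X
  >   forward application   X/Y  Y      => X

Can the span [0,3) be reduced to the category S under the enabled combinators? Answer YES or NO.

[0,3] S   >
  [0,2] S/NP   >
    [0,1] "every" : (S/NP)/S
    [1,2] "a" : S
  [2,3] "map" : NP

YES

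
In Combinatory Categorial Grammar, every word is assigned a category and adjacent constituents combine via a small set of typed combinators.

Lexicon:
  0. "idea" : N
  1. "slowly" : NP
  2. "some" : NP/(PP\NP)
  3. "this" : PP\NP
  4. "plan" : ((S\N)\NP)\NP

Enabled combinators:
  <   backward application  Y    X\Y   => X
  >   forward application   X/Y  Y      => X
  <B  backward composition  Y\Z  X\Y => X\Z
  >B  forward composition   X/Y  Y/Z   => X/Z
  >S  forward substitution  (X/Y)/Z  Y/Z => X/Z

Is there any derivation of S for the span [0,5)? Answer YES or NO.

YES

[0,5] S   <
  [0,1] "idea" : N
  [1,5] S\N   <
    [1,2] "slowly" : NP
    [2,5] (S\N)\NP   <
      [2,4] NP   >
        [2,3] "some" : NP/(PP\NP)
        [3,4] "this" : PP\NP
      [4,5] "plan" : ((S\N)\NP)\NP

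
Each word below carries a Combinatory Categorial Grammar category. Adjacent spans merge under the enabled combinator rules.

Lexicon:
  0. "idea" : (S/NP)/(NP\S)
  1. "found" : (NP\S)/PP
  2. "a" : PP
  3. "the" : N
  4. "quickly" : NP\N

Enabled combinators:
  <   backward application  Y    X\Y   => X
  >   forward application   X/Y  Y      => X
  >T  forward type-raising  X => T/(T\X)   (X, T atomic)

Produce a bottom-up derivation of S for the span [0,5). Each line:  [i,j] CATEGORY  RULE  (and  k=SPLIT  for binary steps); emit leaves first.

[0,1] (S/NP)/(NP\S)  lex  "idea"
[1,2] (NP\S)/PP  lex  "found"
[2,3] PP  lex  "a"
[1,3] NP\S  >  k=2
[0,3] S/NP  >  k=1
[3,4] N  lex  "the"
[3,4] NP/(NP\N)  >T
[4,5] NP\N  lex  "quickly"
[3,5] NP  >  k=4
[0,5] S  >  k=3

[0,5] S   >
  [0,3] S/NP   >
    [0,1] "idea" : (S/NP)/(NP\S)
    [1,3] NP\S   >
      [1,2] "found" : (NP\S)/PP
      [2,3] "a" : PP
  [3,5] NP   >
    [3,4] NP/(NP\N)   >T
      [3,4] "the" : N
    [4,5] "quickly" : NP\N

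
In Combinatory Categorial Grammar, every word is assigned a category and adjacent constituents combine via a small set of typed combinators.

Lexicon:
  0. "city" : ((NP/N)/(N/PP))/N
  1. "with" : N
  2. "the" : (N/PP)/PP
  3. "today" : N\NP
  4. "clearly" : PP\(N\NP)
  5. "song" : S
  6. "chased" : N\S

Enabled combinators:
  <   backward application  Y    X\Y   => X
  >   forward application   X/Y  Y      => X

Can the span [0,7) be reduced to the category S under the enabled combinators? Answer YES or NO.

NO

((NP/N)/(N/PP))/N N (N/PP)/PP N\NP PP\(N\NP) S N\S
CKY chart[0,7] = {NP}; S ∉ chart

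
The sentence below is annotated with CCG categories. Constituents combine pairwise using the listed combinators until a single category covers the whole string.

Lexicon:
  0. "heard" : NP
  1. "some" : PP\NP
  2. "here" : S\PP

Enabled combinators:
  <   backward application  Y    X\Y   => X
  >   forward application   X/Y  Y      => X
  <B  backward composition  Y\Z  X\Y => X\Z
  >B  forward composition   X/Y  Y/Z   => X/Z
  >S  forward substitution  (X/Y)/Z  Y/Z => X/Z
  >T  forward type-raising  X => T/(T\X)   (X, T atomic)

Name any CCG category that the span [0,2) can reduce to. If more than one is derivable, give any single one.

[0,3] S   <
  [0,2] PP   >
    [0,1] PP/(PP\NP)   >T
      [0,1] "heard" : NP
    [1,2] "some" : PP\NP
  [2,3] "here" : S\PP

PP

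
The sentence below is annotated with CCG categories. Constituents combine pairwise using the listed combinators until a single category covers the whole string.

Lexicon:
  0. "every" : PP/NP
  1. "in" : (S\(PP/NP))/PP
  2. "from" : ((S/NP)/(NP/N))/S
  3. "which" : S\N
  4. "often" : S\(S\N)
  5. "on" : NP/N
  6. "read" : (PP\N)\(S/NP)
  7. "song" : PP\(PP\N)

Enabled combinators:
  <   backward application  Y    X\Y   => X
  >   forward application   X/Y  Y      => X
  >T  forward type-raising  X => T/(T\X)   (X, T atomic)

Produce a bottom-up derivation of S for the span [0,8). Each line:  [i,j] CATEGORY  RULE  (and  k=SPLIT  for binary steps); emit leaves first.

[0,8] S   <
  [0,1] "every" : PP/NP
  [1,8] S\(PP/NP)   >
    [1,2] "in" : (S\(PP/NP))/PP
    [2,8] PP   <
      [2,7] PP\N   <
        [2,6] S/NP   >
          [2,5] (S/NP)/(NP/N)   >
            [2,3] "from" : ((S/NP)/(NP/N))/S
            [3,5] S   <
              [3,4] "which" : S\N
              [4,5] "often" : S\(S\N)
          [5,6] "on" : NP/N
        [6,7] "read" : (PP\N)\(S/NP)
      [7,8] "song" : PP\(PP\N)

[0,1] PP/NP  lex  "every"
[1,2] (S\(PP/NP))/PP  lex  "in"
[2,3] ((S/NP)/(NP/N))/S  lex  "from"
[3,4] S\N  lex  "which"
[4,5] S\(S\N)  lex  "often"
[3,5] S  <  k=4
[2,5] (S/NP)/(NP/N)  >  k=3
[5,6] NP/N  lex  "on"
[2,6] S/NP  >  k=5
[6,7] (PP\N)\(S/NP)  lex  "read"
[2,7] PP\N  <  k=6
[7,8] PP\(PP\N)  lex  "song"
[2,8] PP  <  k=7
[1,8] S\(PP/NP)  >  k=2
[0,8] S  <  k=1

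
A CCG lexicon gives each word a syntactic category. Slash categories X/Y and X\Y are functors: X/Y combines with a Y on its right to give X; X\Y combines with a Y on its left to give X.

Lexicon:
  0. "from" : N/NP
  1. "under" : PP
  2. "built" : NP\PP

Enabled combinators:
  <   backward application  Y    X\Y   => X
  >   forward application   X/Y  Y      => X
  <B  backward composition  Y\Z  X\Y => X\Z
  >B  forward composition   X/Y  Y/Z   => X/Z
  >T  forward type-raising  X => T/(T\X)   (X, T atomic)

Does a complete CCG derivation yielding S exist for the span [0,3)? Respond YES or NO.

NO

N/NP PP NP\PP
CKY chart[0,3] = {N, N/(NP\NP), N/(N\N), NP/(NP\N), PP/(PP\N), S/(S\N)}; S ∉ chart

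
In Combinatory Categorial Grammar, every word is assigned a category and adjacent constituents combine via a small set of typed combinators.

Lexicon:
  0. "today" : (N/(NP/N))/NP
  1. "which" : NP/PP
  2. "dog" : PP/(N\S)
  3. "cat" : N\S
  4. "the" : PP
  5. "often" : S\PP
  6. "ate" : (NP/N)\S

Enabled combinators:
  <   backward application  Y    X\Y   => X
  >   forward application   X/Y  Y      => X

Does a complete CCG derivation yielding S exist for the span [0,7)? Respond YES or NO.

NO

(N/(NP/N))/NP NP/PP PP/(N\S) N\S PP S\PP (NP/N)\S
CKY chart[0,7] = {N}; S ∉ chart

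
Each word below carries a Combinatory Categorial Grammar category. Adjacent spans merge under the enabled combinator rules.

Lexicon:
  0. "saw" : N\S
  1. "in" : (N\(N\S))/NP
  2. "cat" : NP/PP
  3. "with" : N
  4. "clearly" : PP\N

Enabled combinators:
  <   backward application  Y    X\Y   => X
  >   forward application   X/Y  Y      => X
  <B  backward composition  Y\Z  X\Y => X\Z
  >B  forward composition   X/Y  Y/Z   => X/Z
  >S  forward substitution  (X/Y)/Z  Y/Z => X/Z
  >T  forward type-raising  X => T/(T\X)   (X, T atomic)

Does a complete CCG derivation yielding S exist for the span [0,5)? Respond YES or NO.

NO

N\S (N\(N\S))/NP NP/PP N PP\N
CKY chart[0,5] = {N, N/(N\N), NP/(NP\N), PP/(PP\N), S/(S\N)}; S ∉ chart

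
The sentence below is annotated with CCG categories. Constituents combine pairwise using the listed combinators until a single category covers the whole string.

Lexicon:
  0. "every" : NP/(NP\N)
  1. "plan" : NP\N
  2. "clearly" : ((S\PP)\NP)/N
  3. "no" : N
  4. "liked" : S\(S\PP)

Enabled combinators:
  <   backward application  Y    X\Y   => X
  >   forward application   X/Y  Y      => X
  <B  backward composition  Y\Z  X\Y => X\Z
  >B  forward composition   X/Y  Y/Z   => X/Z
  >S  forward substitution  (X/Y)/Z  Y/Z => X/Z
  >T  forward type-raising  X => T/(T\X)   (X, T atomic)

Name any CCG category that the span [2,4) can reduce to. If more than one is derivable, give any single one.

(S\PP)\NP

[0,5] S   <
  [0,4] S\PP   <
    [0,2] NP   >
      [0,1] "every" : NP/(NP\N)
      [1,2] "plan" : NP\N
    [2,4] (S\PP)\NP   >
      [2,3] "clearly" : ((S\PP)\NP)/N
      [3,4] "no" : N
  [4,5] "liked" : S\(S\PP)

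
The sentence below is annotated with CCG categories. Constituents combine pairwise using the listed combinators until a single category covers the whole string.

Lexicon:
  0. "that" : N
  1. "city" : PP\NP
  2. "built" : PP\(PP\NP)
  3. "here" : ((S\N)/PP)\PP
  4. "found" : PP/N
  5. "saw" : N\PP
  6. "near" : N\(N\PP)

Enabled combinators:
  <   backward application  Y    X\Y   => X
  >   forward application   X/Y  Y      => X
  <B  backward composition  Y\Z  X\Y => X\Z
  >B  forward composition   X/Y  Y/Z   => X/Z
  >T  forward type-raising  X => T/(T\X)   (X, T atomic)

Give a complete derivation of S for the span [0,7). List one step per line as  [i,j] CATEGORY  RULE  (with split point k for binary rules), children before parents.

[0,1] N  lex  "that"
[0,1] S/(S\N)  >T
[1,2] PP\NP  lex  "city"
[2,3] PP\(PP\NP)  lex  "built"
[1,3] PP  <  k=2
[3,4] ((S\N)/PP)\PP  lex  "here"
[1,4] (S\N)/PP  <  k=3
[4,5] PP/N  lex  "found"
[5,6] N\PP  lex  "saw"
[6,7] N\(N\PP)  lex  "near"
[5,7] N  <  k=6
[4,7] PP  >  k=5
[1,7] S\N  >  k=4
[0,7] S  >  k=1

[0,7] S   >
  [0,1] S/(S\N)   >T
    [0,1] "that" : N
  [1,7] S\N   >
    [1,4] (S\N)/PP   <
      [1,3] PP   <
        [1,2] "city" : PP\NP
        [2,3] "built" : PP\(PP\NP)
      [3,4] "here" : ((S\N)/PP)\PP
    [4,7] PP   >
      [4,5] "found" : PP/N
      [5,7] N   <
        [5,6] "saw" : N\PP
        [6,7] "near" : N\(N\PP)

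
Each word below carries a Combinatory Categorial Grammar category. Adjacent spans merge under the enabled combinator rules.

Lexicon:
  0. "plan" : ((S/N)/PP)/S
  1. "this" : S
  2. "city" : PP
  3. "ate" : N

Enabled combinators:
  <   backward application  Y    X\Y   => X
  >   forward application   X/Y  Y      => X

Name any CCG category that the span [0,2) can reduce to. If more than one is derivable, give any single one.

[0,4] S   >
  [0,3] S/N   >
    [0,2] (S/N)/PP   >
      [0,1] "plan" : ((S/N)/PP)/S
      [1,2] "this" : S
    [2,3] "city" : PP
  [3,4] "ate" : N

(S/N)/PP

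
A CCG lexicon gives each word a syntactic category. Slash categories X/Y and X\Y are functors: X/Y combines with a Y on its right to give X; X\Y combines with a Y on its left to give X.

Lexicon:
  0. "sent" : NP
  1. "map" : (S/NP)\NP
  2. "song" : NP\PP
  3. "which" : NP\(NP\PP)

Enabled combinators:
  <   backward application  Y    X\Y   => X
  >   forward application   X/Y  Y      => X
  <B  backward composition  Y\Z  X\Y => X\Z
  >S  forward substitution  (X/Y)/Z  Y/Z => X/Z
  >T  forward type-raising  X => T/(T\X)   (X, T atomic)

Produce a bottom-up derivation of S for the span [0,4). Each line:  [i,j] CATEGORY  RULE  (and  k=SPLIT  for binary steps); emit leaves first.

[0,1] NP  lex  "sent"
[1,2] (S/NP)\NP  lex  "map"
[0,2] S/NP  <  k=1
[2,3] NP\PP  lex  "song"
[3,4] NP\(NP\PP)  lex  "which"
[2,4] NP  <  k=3
[0,4] S  >  k=2

[0,4] S   >
  [0,2] S/NP   <
    [0,1] "sent" : NP
    [1,2] "map" : (S/NP)\NP
  [2,4] NP   <
    [2,3] "song" : NP\PP
    [3,4] "which" : NP\(NP\PP)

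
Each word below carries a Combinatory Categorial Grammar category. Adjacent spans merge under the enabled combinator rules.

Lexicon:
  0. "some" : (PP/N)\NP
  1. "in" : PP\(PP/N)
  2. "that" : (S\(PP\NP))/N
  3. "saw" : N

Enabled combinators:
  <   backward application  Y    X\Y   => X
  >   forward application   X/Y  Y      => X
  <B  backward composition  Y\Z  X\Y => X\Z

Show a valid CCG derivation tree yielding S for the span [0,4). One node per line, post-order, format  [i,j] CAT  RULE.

[0,1] (PP/N)\NP  lex  "some"
[1,2] PP\(PP/N)  lex  "in"
[0,2] PP\NP  <B  k=1
[2,3] (S\(PP\NP))/N  lex  "that"
[3,4] N  lex  "saw"
[2,4] S\(PP\NP)  >  k=3
[0,4] S  <  k=2

[0,4] S   <
  [0,2] PP\NP   <B
    [0,1] "some" : (PP/N)\NP
    [1,2] "in" : PP\(PP/N)
  [2,4] S\(PP\NP)   >
    [2,3] "that" : (S\(PP\NP))/N
    [3,4] "saw" : N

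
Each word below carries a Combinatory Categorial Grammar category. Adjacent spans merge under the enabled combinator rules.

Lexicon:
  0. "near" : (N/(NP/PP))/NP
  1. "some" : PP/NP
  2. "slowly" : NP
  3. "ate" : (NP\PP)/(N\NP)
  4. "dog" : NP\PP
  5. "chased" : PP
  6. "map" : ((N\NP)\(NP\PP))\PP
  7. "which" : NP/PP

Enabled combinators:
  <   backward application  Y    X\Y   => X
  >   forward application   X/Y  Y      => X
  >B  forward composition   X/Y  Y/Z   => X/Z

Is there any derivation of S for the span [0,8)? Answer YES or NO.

(N/(NP/PP))/NP PP/NP NP (NP\PP)/(N\NP) NP\PP PP ((N\NP)\(NP\PP))\PP NP/PP
CKY chart[0,8] = {N}; S ∉ chart

NO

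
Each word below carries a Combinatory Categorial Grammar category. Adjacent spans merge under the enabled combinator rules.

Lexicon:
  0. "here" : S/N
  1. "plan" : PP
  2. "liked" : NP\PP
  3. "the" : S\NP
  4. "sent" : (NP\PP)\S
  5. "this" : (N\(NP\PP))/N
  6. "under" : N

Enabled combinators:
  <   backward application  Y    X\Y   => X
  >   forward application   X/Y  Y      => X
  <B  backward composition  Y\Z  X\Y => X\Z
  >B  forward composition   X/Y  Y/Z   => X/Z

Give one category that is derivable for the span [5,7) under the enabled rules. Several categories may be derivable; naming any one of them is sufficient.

N\(NP\PP)

[0,7] S   >
  [0,1] "here" : S/N
  [1,7] N   <
    [1,2] "plan" : PP
    [2,7] N\PP   <B
      [2,3] "liked" : NP\PP
      [3,7] N\NP   <B
        [3,4] "the" : S\NP
        [4,7] N\S   <B
          [4,5] "sent" : (NP\PP)\S
          [5,7] N\(NP\PP)   >
            [5,6] "this" : (N\(NP\PP))/N
            [6,7] "under" : N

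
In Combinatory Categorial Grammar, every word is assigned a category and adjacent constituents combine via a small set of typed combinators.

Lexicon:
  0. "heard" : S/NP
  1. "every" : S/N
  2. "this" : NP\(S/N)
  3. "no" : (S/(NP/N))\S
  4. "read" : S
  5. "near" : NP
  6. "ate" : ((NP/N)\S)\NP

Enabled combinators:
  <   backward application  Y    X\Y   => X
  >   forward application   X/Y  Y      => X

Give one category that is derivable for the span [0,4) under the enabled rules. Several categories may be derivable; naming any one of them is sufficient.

S/(NP/N)

[0,7] S   >
  [0,4] S/(NP/N)   <
    [0,3] S   >
      [0,1] "heard" : S/NP
      [1,3] NP   <
        [1,2] "every" : S/N
        [2,3] "this" : NP\(S/N)
    [3,4] "no" : (S/(NP/N))\S
  [4,7] NP/N   <
    [4,5] "read" : S
    [5,7] (NP/N)\S   <
      [5,6] "near" : NP
      [6,7] "ate" : ((NP/N)\S)\NP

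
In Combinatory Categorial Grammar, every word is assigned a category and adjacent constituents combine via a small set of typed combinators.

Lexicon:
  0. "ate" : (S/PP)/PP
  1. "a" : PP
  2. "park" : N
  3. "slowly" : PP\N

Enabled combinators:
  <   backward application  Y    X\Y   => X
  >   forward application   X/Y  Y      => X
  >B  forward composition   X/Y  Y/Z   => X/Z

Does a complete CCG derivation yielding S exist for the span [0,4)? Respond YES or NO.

[0,4] S   >
  [0,2] S/PP   >
    [0,1] "ate" : (S/PP)/PP
    [1,2] "a" : PP
  [2,4] PP   <
    [2,3] "park" : N
    [3,4] "slowly" : PP\N

YES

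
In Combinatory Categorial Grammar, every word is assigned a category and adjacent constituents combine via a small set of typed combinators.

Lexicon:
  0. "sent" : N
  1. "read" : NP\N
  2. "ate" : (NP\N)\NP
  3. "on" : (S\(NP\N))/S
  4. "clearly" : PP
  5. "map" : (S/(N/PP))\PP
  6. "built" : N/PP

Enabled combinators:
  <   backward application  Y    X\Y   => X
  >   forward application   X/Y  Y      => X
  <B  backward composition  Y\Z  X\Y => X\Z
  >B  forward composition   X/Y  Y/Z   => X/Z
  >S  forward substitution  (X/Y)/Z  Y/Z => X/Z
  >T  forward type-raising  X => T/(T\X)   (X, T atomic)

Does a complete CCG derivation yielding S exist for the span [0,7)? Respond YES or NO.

YES

[0,7] S   <
  [0,3] NP\N   <
    [0,2] NP   >
      [0,1] NP/(NP\N)   >T
        [0,1] "sent" : N
      [1,2] "read" : NP\N
    [2,3] "ate" : (NP\N)\NP
  [3,7] S\(NP\N)   >
    [3,4] "on" : (S\(NP\N))/S
    [4,7] S   >
      [4,6] S/(N/PP)   <
        [4,5] "clearly" : PP
        [5,6] "map" : (S/(N/PP))\PP
      [6,7] "built" : N/PP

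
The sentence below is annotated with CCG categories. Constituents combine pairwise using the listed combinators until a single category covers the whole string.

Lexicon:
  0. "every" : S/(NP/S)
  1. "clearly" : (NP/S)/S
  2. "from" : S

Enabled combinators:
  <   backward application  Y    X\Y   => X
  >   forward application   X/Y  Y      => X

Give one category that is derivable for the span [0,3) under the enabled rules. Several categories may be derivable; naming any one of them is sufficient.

[0,3] S   >
  [0,1] "every" : S/(NP/S)
  [1,3] NP/S   >
    [1,2] "clearly" : (NP/S)/S
    [2,3] "from" : S

S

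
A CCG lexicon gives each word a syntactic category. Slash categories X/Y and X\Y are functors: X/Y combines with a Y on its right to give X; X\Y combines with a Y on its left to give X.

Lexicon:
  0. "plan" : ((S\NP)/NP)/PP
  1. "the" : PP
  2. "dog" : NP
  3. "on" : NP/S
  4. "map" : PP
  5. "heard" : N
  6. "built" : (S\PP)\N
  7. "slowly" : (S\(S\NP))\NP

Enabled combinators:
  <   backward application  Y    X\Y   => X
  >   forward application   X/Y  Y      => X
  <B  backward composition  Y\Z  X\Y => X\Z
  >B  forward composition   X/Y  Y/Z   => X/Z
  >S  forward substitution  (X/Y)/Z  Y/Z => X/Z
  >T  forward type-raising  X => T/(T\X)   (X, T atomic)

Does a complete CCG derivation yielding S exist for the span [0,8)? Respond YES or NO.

YES

[0,8] S   <
  [0,3] S\NP   >
    [0,2] (S\NP)/NP   >
      [0,1] "plan" : ((S\NP)/NP)/PP
      [1,2] "the" : PP
    [2,3] "dog" : NP
  [3,8] S\(S\NP)   <
    [3,7] NP   >
      [3,4] "on" : NP/S
      [4,7] S   <
        [4,5] "map" : PP
        [5,7] S\PP   <
          [5,6] "heard" : N
          [6,7] "built" : (S\PP)\N
    [7,8] "slowly" : (S\(S\NP))\NP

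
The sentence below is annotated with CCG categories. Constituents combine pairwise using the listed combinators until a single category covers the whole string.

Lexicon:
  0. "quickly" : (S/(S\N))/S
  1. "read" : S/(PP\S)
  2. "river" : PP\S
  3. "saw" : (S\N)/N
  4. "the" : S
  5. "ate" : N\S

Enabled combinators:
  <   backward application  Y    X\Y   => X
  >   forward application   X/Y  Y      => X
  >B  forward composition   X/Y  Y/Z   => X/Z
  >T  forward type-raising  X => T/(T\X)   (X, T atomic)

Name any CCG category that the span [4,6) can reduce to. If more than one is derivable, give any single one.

[0,6] S   >
  [0,3] S/(S\N)   >
    [0,1] "quickly" : (S/(S\N))/S
    [1,3] S   >
      [1,2] "read" : S/(PP\S)
      [2,3] "river" : PP\S
  [3,6] S\N   >
    [3,4] "saw" : (S\N)/N
    [4,6] N   >
      [4,5] N/(N\S)   >T
        [4,5] "the" : S
      [5,6] "ate" : N\S

N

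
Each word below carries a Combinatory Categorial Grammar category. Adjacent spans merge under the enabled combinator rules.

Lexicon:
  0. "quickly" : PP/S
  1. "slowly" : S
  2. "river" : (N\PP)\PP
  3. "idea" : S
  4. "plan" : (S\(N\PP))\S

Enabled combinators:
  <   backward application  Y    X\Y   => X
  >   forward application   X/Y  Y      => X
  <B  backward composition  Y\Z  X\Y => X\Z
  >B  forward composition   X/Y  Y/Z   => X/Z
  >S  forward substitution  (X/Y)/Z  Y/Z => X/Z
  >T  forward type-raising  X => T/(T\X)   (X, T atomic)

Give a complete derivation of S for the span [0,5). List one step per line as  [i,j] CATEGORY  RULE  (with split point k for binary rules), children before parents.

[0,5] S   <
  [0,2] PP   >
    [0,1] "quickly" : PP/S
    [1,2] "slowly" : S
  [2,5] S\PP   <B
    [2,3] "river" : (N\PP)\PP
    [3,5] S\(N\PP)   <
      [3,4] "idea" : S
      [4,5] "plan" : (S\(N\PP))\S

[0,1] PP/S  lex  "quickly"
[1,2] S  lex  "slowly"
[0,2] PP  >  k=1
[2,3] (N\PP)\PP  lex  "river"
[3,4] S  lex  "idea"
[4,5] (S\(N\PP))\S  lex  "plan"
[3,5] S\(N\PP)  <  k=4
[2,5] S\PP  <B  k=3
[0,5] S  <  k=2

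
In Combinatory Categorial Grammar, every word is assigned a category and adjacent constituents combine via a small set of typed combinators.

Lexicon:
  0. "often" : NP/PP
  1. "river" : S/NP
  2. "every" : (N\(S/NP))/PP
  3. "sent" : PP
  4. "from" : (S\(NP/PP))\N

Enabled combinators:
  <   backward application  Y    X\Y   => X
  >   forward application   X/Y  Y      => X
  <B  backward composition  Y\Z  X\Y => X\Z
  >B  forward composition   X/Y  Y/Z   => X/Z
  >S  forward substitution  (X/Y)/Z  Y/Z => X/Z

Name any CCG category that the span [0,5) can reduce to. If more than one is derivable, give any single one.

S

[0,5] S   <
  [0,1] "often" : NP/PP
  [1,5] S\(NP/PP)   <
    [1,4] N   <
      [1,2] "river" : S/NP
      [2,4] N\(S/NP)   >
        [2,3] "every" : (N\(S/NP))/PP
        [3,4] "sent" : PP
    [4,5] "from" : (S\(NP/PP))\N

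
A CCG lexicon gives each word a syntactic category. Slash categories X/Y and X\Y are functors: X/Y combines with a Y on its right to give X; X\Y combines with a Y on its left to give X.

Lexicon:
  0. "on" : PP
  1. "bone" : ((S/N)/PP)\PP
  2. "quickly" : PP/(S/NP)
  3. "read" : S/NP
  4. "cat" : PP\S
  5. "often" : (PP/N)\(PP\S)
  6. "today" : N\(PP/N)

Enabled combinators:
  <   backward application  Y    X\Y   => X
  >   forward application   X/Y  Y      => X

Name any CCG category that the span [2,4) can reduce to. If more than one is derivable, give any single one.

PP

[0,7] S   >
  [0,4] S/N   >
    [0,2] (S/N)/PP   <
      [0,1] "on" : PP
      [1,2] "bone" : ((S/N)/PP)\PP
    [2,4] PP   >
      [2,3] "quickly" : PP/(S/NP)
      [3,4] "read" : S/NP
  [4,7] N   <
    [4,6] PP/N   <
      [4,5] "cat" : PP\S
      [5,6] "often" : (PP/N)\(PP\S)
    [6,7] "today" : N\(PP/N)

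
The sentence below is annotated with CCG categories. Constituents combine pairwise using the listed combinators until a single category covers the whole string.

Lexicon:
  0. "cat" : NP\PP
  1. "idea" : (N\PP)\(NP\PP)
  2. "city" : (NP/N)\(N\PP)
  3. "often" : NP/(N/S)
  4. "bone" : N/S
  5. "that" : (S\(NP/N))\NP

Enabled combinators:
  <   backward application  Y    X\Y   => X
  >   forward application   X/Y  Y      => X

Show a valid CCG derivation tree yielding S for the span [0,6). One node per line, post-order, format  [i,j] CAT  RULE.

[0,1] NP\PP  lex  "cat"
[1,2] (N\PP)\(NP\PP)  lex  "idea"
[0,2] N\PP  <  k=1
[2,3] (NP/N)\(N\PP)  lex  "city"
[0,3] NP/N  <  k=2
[3,4] NP/(N/S)  lex  "often"
[4,5] N/S  lex  "bone"
[3,5] NP  >  k=4
[5,6] (S\(NP/N))\NP  lex  "that"
[3,6] S\(NP/N)  <  k=5
[0,6] S  <  k=3

[0,6] S   <
  [0,3] NP/N   <
    [0,2] N\PP   <
      [0,1] "cat" : NP\PP
      [1,2] "idea" : (N\PP)\(NP\PP)
    [2,3] "city" : (NP/N)\(N\PP)
  [3,6] S\(NP/N)   <
    [3,5] NP   >
      [3,4] "often" : NP/(N/S)
      [4,5] "bone" : N/S
    [5,6] "that" : (S\(NP/N))\NP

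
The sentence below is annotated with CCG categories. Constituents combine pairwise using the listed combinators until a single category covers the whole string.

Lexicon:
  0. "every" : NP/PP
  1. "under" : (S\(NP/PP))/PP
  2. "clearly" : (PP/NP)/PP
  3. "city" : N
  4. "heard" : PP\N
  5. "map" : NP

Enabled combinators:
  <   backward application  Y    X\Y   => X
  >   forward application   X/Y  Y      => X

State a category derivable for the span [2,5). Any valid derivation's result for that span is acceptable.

[0,6] S   <
  [0,1] "every" : NP/PP
  [1,6] S\(NP/PP)   >
    [1,2] "under" : (S\(NP/PP))/PP
    [2,6] PP   >
      [2,5] PP/NP   >
        [2,3] "clearly" : (PP/NP)/PP
        [3,5] PP   <
          [3,4] "city" : N
          [4,5] "heard" : PP\N
      [5,6] "map" : NP

PP/NP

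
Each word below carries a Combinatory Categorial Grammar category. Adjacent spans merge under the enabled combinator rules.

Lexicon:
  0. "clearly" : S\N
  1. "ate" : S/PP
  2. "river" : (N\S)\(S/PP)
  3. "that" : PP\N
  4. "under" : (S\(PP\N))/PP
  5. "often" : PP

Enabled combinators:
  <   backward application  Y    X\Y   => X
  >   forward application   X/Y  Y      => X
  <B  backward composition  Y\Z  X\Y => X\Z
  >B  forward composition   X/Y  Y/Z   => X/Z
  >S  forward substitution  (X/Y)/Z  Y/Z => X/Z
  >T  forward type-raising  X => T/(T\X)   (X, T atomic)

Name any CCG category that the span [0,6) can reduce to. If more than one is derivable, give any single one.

S

[0,6] S   <
  [0,4] PP\N   <B
    [0,3] N\N   <B
      [0,1] "clearly" : S\N
      [1,3] N\S   <
        [1,2] "ate" : S/PP
        [2,3] "river" : (N\S)\(S/PP)
    [3,4] "that" : PP\N
  [4,6] S\(PP\N)   >
    [4,5] "under" : (S\(PP\N))/PP
    [5,6] "often" : PP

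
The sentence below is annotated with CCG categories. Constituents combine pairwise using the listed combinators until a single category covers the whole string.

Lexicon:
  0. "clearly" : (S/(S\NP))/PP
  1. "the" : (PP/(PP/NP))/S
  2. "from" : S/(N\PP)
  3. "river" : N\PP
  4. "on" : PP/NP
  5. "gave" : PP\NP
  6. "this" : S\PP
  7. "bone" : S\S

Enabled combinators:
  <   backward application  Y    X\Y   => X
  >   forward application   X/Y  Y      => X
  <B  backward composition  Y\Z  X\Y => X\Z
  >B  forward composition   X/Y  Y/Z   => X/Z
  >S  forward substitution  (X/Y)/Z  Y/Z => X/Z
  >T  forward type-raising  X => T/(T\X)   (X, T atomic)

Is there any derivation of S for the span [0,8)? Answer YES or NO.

[0,8] S   >
  [0,5] S/(S\NP)   >
    [0,1] "clearly" : (S/(S\NP))/PP
    [1,5] PP   >
      [1,4] PP/(PP/NP)   >
        [1,2] "the" : (PP/(PP/NP))/S
        [2,4] S   >
          [2,3] "from" : S/(N\PP)
          [3,4] "river" : N\PP
      [4,5] "on" : PP/NP
  [5,8] S\NP   <B
    [5,7] S\NP   <B
      [5,6] "gave" : PP\NP
      [6,7] "this" : S\PP
    [7,8] "bone" : S\S

YES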